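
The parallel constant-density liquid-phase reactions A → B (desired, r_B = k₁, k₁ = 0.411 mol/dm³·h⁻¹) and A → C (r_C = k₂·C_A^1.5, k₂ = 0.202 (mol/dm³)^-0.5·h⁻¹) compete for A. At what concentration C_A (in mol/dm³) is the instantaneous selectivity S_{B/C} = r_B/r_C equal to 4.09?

0.628 mol/dm³

S_{B/C} = (k₁/k₂)·C_A^-1.5 ⇒ C_A = (S·k₂/k₁)^(1/(-1.5)).
= (4.09×0.202/0.411)^(-0.6667) = (2.010)^(-0.6667) = 0.628 mol/dm³.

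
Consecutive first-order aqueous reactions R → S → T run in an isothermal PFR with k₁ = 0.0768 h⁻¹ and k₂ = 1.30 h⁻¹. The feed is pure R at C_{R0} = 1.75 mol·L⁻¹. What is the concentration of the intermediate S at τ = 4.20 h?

Solving the coupled first-order balances gives C_S(τ) = [k₁/(k₂−k₁)]·C_{R0}·(e^(−k₁τ) − e^(−k₂τ)).
e^(−k₁τ) = e^(−0.0768×4.20) = e^(−0.3226) = 0.7243; e^(−k₂τ) = e^(−5.460) = 0.004254.
C_S = 0.0768×1.75/(1.30−0.0768) × (0.7243−0.004254) = 0.1099×0.7200 = 0.07911 mol·L⁻¹.

0.0791 mol·L⁻¹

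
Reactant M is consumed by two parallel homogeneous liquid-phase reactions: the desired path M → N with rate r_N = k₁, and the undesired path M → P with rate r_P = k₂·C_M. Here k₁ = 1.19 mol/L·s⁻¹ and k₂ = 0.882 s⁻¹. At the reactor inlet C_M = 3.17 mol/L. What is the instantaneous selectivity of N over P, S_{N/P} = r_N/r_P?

S_{N/P} = r_N/r_P = (k₁)/(k₂·C_M) = (k₁/k₂)·C_M⁻¹.
= (1.19) / (0.882×3.170) = 1.190/2.796 = 0.426.

0.426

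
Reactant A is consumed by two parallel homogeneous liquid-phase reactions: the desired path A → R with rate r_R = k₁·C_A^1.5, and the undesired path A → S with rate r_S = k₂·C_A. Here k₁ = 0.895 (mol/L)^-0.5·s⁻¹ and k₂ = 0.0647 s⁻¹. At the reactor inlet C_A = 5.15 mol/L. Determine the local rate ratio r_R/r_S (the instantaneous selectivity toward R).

31.4

S_{R/S} = r_R/r_S = (k₁·C_A^1.5)/(k₂·C_A) = (k₁/k₂)·C_A^0.5.
= (0.895×5.150^1.5) / (0.0647×5.150) = 10.46/0.3332 = 31.4.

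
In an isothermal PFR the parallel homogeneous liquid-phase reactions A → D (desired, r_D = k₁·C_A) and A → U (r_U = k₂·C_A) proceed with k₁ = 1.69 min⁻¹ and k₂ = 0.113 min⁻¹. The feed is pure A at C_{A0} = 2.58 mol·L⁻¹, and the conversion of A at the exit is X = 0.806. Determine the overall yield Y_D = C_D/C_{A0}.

0.755

C_A = C_{A0}(1−X) = 0.5005 mol·L⁻¹.
Both paths are first order in A, so the instantaneous fraction to D is constant: dC_D/d(−C_A) = k₁/(k₁+k₂) = 0.9373.
C_D = 0.9373·(C_{A0}−C_A) = 0.9373×2.079 = 1.95 mol·L⁻¹.
Y_D = C_D/C_{A0} = 1.949/2.58 = 0.755.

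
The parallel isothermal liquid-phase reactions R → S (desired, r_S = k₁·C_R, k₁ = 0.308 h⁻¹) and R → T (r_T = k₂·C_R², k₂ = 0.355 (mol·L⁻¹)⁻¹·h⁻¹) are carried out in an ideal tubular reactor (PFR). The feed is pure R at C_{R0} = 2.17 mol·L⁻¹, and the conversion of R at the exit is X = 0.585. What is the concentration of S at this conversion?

C_R = C_{R0}(1−X) = 0.9006 mol·L⁻¹.
Along a PFR/batch, dC_S/dC_R = −r_S/(r_S+r_T) = −k₁/(k₁+k₂·C_R).
Integrating from C_{R0} to C_R: C_S = (0.308/0.355)·ln[(0.308+0.355·2.17)/(0.308+0.355·0.901)] = 0.8676·ln(1.078/0.6277) = 0.4695 mol·L⁻¹.

0.469 mol·L⁻¹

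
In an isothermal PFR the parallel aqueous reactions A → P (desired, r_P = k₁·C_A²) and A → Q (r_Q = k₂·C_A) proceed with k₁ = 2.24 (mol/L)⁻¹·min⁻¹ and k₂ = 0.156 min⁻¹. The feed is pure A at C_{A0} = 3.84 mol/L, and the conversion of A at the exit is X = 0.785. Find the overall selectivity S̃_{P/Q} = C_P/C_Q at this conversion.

28.4

C_A = C_{A0}(1−X) = 0.8256 mol/L.
Along a PFR/batch, dC_Q/dC_A = −r_Q/(r_P+r_Q) = −k₂/(k₂+k₁·C_A).
Integrating from C_{A0} to C_A: C_Q = (0.156/2.24)·ln[(0.156+2.24·3.84)/(0.156+2.24·0.826)] = 0.06964·ln(8.758/2.005) = 0.1027 mol/L.
Then C_P = (C_{A0}−C_A) − C_Q = 3.014 − 0.1027 = 2.912 mol/L.
S̃_{P/Q} = C_P/C_Q = 2.912/0.1027 = 28.4.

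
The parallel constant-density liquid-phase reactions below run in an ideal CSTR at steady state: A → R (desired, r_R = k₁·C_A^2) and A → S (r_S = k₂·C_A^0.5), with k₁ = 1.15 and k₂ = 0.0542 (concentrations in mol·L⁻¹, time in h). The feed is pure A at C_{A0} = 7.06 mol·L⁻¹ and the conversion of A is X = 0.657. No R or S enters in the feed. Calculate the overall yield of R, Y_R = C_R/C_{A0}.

0.649

Exit C_A = C_{A0}(1−X) = 7.06×0.343 = 2.422 mol·L⁻¹.
Rates in a CSTR are evaluated at the outlet concentration: r_R = 1.15×2.422^2 = 6.744, r_S = 0.0542×2.422^0.5 = 0.08434.
Fraction of consumed A going to R: r_R/(r_R+r_S) = 0.9876.
C_R = 0.9876·C_{A0}·X = 0.9876×7.06×0.657 = 4.58 mol·L⁻¹; Y_R = C_R/C_{A0} = 0.649.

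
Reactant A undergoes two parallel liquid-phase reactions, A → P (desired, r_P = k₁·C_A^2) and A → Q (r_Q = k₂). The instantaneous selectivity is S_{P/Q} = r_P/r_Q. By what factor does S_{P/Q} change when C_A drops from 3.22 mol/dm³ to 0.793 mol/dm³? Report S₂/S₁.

S_{P/Q} = (k₁/k₂)·C_A^2, so S₂/S₁ = (C_{A,2}/C_{A,1})^2.
= (0.793/3.22)^2 = (0.2463)^2 = 0.0607.

0.0607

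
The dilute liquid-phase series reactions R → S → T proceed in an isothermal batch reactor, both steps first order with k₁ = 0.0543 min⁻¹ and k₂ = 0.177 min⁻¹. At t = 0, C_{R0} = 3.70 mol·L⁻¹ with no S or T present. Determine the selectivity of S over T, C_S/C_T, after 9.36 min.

Solving the coupled first-order balances gives C_S(t) = [k₁/(k₂−k₁)]·C_{R0}·(e^(−k₁t) − e^(−k₂t)).
e^(−k₁t) = e^(−0.0543×9.36) = e^(−0.5082) = 0.6015; e^(−k₂t) = e^(−1.657) = 0.1908.
C_S = 0.0543×3.70/(0.177−0.0543) × (0.6015−0.1908) = 1.637×0.4108 = 0.6726 mol·L⁻¹.
C_R = C_{R0}e^(−k₁t) = 2.226 mol·L⁻¹, so C_T = C_{R0}−C_R−C_S = 0.8016 mol·L⁻¹; C_S/C_T = 0.839.

0.839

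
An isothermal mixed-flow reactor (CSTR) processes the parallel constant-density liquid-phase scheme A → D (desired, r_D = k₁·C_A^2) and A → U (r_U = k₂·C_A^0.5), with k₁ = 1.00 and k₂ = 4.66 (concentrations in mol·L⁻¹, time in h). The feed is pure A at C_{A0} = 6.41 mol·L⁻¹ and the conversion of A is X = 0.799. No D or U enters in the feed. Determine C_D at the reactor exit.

1.22 mol·L⁻¹

Exit C_A = C_{A0}(1−X) = 6.41×0.201 = 1.288 mol·L⁻¹.
In a CSTR the entire volume is at exit conditions, so r_D = 1.00×1.288^2 = 1.660 and r_U = 4.66×1.288^0.5 = 5.289.
Fraction of consumed A going to D: r_D/(r_D+r_U) = 0.2389.
C_D = 0.2389·C_{A0}·X = 0.2389×6.41×0.799 = 1.22 mol·L⁻¹.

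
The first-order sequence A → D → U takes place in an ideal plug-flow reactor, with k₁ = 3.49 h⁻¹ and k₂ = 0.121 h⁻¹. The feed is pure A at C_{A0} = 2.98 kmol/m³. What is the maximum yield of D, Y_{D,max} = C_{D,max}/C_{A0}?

0.886

Evaluating C_D at τ_opt = ln(k₂/k₁)/(k₂−k₁) gives C_{D,max}/C_{A0} = (k₁/k₂)^[k₂/(k₂−k₁)].
= (3.49/0.121)^(0.121/(0.121−3.49)) = (28.84)^(-0.03592) = 0.8863.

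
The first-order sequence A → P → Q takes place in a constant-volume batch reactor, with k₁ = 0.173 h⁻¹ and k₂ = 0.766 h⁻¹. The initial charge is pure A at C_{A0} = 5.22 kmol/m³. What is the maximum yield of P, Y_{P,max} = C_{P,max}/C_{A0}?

At the optimum, C_{P,max}/C_{A0} = (k₁/k₂)^[k₂/(k₂−k₁)].
= (0.173/0.766)^(0.766/(0.766−0.173)) = (0.2258)^(1.292) = 0.1463.

0.146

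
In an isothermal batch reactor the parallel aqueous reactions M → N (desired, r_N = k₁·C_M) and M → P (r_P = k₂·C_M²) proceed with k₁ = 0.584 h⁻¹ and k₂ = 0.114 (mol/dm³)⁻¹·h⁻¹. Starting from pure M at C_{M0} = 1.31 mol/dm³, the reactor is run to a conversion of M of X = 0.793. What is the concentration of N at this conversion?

0.902 mol/dm³

C_M = C_{M0}(1−X) = 0.2712 mol/dm³.
Along a PFR/batch, dC_N/dC_M = −r_N/(r_N+r_P) = −k₁/(k₁+k₂·C_M).
Integrating from C_{M0} to C_M: C_N = (0.584/0.114)·ln[(0.584+0.114·1.31)/(0.584+0.114·0.271)] = 5.123·ln(0.7333/0.6149) = 0.9023 mol/dm³.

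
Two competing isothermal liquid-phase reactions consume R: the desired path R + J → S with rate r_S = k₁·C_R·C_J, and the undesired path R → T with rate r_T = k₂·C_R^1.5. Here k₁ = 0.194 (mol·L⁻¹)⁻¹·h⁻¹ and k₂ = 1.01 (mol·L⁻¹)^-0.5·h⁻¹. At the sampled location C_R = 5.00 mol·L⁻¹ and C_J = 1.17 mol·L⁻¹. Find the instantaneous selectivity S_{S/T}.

0.101

S_{S/T} = r_S/r_T = (k₁·C_R·C_J)/(k₂·C_R^1.5) = (k₁/k₂)·C_R^-0.5·C_J.
= (0.194×5.000×1.170) / (1.01×5.000^1.5) = 1.135/11.29 = 0.101.
The undesired path is higher order in R, so low C_R (CSTR or dilute feed) favours S.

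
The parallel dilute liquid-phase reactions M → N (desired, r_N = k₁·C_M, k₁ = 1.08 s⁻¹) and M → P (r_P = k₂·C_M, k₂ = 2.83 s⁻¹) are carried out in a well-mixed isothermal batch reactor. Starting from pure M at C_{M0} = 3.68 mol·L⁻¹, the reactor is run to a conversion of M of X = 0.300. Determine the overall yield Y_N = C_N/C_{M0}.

0.0829

C_M = C_{M0}(1−X) = 2.576 mol·L⁻¹.
Both paths are first order in M, so the instantaneous fraction to N is constant: dC_N/d(−C_M) = k₁/(k₁+k₂) = 0.2762.
C_N = 0.2762·(C_{M0}−C_M) = 0.2762×1.104 = 0.305 mol·L⁻¹.
Y_N = C_N/C_{M0} = 0.3049/3.68 = 0.0829.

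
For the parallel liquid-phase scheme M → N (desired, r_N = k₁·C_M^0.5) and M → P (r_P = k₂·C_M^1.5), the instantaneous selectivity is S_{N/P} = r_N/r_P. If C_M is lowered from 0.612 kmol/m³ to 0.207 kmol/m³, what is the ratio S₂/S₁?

S_{N/P} = (k₁/k₂)·C_M⁻¹, so S₂/S₁ = (C_{M,2}/C_{M,1})⁻¹.
= 0.612/0.207 = 2.96.

2.96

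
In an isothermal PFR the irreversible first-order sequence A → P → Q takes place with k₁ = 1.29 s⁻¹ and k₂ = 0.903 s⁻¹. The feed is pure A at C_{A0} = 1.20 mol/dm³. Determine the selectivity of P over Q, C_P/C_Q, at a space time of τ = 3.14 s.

For first-order series with pure A initially, C_P(τ) = k₁C_{A0}/(k₂−k₁)·(e^(−k₁τ) − e^(−k₂τ)).
e^(−k₁τ) = e^(−1.29×3.14) = e^(−4.051) = 0.01741; e^(−k₂τ) = e^(−2.835) = 0.05869.
C_P = 1.29×1.20/(0.903−1.29) × (0.01741−0.05869) = (-4.000)×(-0.04128) = 0.1651 mol/dm³.
C_A = C_{A0}e^(−k₁τ) = 0.02089 mol/dm³, so C_Q = C_{A0}−C_A−C_P = 1.014 mol/dm³; C_P/C_Q = 0.163.

0.163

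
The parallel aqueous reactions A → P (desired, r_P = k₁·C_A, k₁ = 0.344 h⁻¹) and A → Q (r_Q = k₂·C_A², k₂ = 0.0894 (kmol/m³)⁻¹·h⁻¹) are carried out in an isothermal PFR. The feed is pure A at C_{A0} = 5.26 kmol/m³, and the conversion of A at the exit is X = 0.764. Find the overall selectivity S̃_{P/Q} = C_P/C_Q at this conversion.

C_A = C_{A0}(1−X) = 1.241 kmol/m³.
Along a PFR/batch, dC_P/dC_A = −r_P/(r_P+r_Q) = −k₁/(k₁+k₂·C_A).
Integrating from C_{A0} to C_A: C_P = (0.344/0.0894)·ln[(0.344+0.0894·5.26)/(0.344+0.0894·1.24)] = 3.848·ln(0.8142/0.4550) = 2.240 kmol/m³.
C_Q = (C_{A0}−C_A)−C_P = 1.779 kmol/m³; S̃_{P/Q} = 2.240/1.779 = 1.26.

1.26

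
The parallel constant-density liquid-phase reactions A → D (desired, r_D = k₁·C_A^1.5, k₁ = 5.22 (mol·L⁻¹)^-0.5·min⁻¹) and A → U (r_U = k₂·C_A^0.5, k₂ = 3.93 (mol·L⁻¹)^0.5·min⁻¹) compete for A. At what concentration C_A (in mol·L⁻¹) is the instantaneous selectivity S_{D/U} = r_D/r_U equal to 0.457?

S_{D/U} = (k₁/k₂)·C_A ⇒ C_A = S·k₂/k₁.
= 0.457×3.93/5.22 = 0.344 mol·L⁻¹.

0.344 mol·L⁻¹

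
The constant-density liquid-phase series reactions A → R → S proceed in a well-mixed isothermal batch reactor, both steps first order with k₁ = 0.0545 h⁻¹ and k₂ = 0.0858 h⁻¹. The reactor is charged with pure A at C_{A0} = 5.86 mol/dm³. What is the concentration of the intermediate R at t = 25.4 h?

1.40 mol/dm³

For first-order series with pure A initially, C_R(t) = k₁C_{A0}/(k₂−k₁)·(e^(−k₁t) − e^(−k₂t)).
e^(−k₁t) = e^(−0.0545×25.4) = e^(−1.384) = 0.2505; e^(−k₂t) = e^(−2.179) = 0.1131.
C_R = 0.0545×5.86/(0.0858−0.0545) × (0.2505−0.1131) = 10.20×0.1374 = 1.402 mol/dm³.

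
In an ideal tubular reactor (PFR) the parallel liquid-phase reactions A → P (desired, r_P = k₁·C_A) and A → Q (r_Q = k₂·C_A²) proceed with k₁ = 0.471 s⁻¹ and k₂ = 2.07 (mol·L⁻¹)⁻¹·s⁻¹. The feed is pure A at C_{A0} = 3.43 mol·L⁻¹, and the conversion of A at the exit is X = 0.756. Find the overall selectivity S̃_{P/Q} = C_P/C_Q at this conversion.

C_A = C_{A0}(1−X) = 0.8369 mol·L⁻¹.
Along a PFR/batch, dC_P/dC_A = −r_P/(r_P+r_Q) = −k₁/(k₁+k₂·C_A).
Integrating from C_{A0} to C_A: C_P = (0.471/2.07)·ln[(0.471+2.07·3.43)/(0.471+2.07·0.837)] = 0.2275·ln(7.571/2.203) = 0.2809 mol·L⁻¹.
C_Q = (C_{A0}−C_A)−C_P = 2.312 mol·L⁻¹; S̃_{P/Q} = 0.2809/2.312 = 0.121.

0.121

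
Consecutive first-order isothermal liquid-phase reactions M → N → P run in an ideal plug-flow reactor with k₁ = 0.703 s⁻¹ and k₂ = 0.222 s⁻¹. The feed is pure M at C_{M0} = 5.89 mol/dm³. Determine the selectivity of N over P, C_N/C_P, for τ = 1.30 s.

5.66

The intermediate concentration in a first-order A→B→C sequence is C_N = k₁C_{M0}(e^(−k₁τ) − e^(−k₂τ))/(k₂−k₁).
e^(−k₁τ) = e^(−0.703×1.30) = e^(−0.9139) = 0.4010; e^(−k₂τ) = e^(−0.2886) = 0.7493.
C_N = 0.703×5.89/(0.222−0.703) × (0.4010−0.7493) = (-8.608)×(-0.3484) = 2.999 mol/dm³.
C_M = C_{M0}e^(−k₁τ) = 2.362 mol/dm³, so C_P = C_{M0}−C_M−C_N = 0.5296 mol/dm³; C_N/C_P = 5.66.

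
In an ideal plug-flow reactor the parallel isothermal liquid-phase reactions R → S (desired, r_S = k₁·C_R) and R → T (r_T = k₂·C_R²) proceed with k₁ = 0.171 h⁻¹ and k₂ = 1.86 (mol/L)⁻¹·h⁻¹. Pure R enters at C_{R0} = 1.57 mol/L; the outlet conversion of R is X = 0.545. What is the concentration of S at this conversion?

C_R = C_{R0}(1−X) = 0.7143 mol/L.
Along a PFR/batch, dC_S/dC_R = −r_S/(r_S+r_T) = −k₁/(k₁+k₂·C_R).
Integrating from C_{R0} to C_R: C_S = (0.171/1.86)·ln[(0.171+1.86·1.57)/(0.171+1.86·0.714)] = 0.09194·ln(3.091/1.500) = 0.06650 mol/L.

0.0665 mol/L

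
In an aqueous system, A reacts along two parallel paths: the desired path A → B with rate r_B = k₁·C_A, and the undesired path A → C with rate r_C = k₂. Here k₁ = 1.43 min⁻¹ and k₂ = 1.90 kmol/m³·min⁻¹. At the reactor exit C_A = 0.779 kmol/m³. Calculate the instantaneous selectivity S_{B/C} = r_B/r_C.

S_{B/C} = r_B/r_C = (k₁·C_A)/(k₂) = (k₁/k₂)·C_A.
= (1.43×0.7790) / (1.90) = 1.114/1.900 = 0.586.

0.586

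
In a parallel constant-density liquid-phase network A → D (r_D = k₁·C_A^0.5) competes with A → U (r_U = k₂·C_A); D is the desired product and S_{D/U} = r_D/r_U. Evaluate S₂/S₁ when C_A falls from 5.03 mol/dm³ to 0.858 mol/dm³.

2.42

S_{D/U} = (k₁/k₂)·C_A^-0.5, so S₂/S₁ = (C_{A,2}/C_{A,1})^-0.5.
= (0.858/5.03)^(-0.5) = (0.1706)^(-0.5) = 2.42.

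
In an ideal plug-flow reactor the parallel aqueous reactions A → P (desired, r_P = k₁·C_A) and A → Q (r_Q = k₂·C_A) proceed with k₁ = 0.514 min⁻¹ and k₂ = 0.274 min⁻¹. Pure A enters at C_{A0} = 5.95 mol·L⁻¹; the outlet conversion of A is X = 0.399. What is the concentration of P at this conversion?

1.55 mol·L⁻¹

C_A = C_{A0}(1−X) = 3.576 mol·L⁻¹.
Both paths are first order in A, so the instantaneous fraction to P is constant: dC_P/d(−C_A) = k₁/(k₁+k₂) = 0.6523.
C_P = 0.6523·(C_{A0}−C_A) = 0.6523×2.374 = 1.55 mol·L⁻¹.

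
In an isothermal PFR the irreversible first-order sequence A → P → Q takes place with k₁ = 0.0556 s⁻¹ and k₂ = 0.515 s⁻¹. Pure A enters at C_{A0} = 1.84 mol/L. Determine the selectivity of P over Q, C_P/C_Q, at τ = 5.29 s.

For first-order series with pure A initially, C_P(τ) = k₁C_{A0}/(k₂−k₁)·(e^(−k₁τ) − e^(−k₂τ)).
e^(−k₁τ) = e^(−0.0556×5.29) = e^(−0.2941) = 0.7452; e^(−k₂τ) = e^(−2.724) = 0.06559.
C_P = 0.0556×1.84/(0.515−0.0556) × (0.7452−0.06559) = 0.2227×0.6796 = 0.1513 mol/L.
C_A = C_{A0}e^(−k₁τ) = 1.371 mol/L, so C_Q = C_{A0}−C_A−C_P = 0.3175 mol/L; C_P/C_Q = 0.477.

0.477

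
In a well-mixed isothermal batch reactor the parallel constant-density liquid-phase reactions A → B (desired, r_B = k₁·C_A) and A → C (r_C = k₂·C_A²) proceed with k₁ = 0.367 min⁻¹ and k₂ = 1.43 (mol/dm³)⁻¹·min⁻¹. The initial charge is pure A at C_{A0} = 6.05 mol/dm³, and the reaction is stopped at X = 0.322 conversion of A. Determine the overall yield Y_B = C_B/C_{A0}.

C_A = C_{A0}(1−X) = 4.102 mol/dm³.
Along a PFR/batch, dC_B/dC_A = −r_B/(r_B+r_C) = −k₁/(k₁+k₂·C_A).
Integrating from C_{A0} to C_A: C_B = (0.367/1.43)·ln[(0.367+1.43·6.05)/(0.367+1.43·4.10)] = 0.2566·ln(9.018/6.233) = 0.09482 mol/dm³.
Y_B = C_B/C_{A0} = 0.09482/6.05 = 0.0157.

0.0157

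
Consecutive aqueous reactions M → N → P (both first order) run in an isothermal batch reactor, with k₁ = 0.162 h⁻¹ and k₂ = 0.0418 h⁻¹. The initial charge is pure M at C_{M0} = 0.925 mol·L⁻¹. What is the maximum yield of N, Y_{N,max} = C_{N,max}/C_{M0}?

0.624

For a first-order series the maximum intermediate yield is C_{N,max}/C_{M0} = (k₁/k₂)^[k₂/(k₂−k₁)].
= (0.162/0.0418)^(0.0418/(0.0418−0.162)) = (3.876)^(-0.3478) = 0.6243.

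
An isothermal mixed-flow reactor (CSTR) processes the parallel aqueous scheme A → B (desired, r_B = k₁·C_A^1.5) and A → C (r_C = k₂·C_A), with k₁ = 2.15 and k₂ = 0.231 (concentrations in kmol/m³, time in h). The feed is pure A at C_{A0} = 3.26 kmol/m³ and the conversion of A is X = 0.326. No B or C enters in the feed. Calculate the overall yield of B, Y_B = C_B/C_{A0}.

Exit C_A = C_{A0}(1−X) = 3.26×0.674 = 2.197 kmol/m³.
Rates in a CSTR are evaluated at the outlet concentration: r_B = 2.15×2.197^1.5 = 7.003, r_C = 0.231×2.197 = 0.5076.
Fraction of consumed A going to B: r_B/(r_B+r_C) = 0.9324.
C_B = 0.9324·C_{A0}·X = 0.9324×3.26×0.326 = 0.991 kmol/m³; Y_B = C_B/C_{A0} = 0.304.

0.304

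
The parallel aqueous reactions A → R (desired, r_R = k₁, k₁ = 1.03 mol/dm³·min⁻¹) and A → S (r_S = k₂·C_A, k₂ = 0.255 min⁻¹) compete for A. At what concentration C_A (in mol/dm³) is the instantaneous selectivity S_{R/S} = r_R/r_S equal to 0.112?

S_{R/S} = (k₁/k₂)·C_A⁻¹ ⇒ C_A = (S·k₂/k₁)^(-1).
= (0.112×0.255/1.03)^(-1) = (0.02773)^(-1) = 36.1 mol/dm³.

36.1 mol/dm³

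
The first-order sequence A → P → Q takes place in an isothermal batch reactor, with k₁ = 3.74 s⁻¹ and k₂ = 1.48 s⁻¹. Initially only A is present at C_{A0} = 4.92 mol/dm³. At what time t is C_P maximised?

The intermediate peaks when r₁ = r₂, i.e. k₁e^(−k₁t) = k₂e^(−k₂t), giving t_opt = ln(k₂/k₁)/(k₂−k₁).
= ln(1.48/3.74)/(1.48−3.74) = ln(0.3957)/-2.260 = -0.9270/-2.260 = 0.410 s.

0.410 s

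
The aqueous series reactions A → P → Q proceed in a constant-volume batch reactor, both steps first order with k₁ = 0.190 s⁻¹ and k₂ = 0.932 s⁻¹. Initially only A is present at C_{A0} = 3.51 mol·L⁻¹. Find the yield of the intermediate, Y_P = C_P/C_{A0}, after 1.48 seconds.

The intermediate concentration in a first-order A→B→C sequence is C_P = k₁C_{A0}(e^(−k₁t) − e^(−k₂t))/(k₂−k₁).
e^(−k₁t) = e^(−0.190×1.48) = e^(−0.2812) = 0.7549; e^(−k₂t) = e^(−1.379) = 0.2517.
C_P = 0.190×3.51/(0.932−0.190) × (0.7549−0.2517) = 0.8988×0.5031 = 0.4522 mol·L⁻¹.
Y_P = C_P/C_{A0} = 0.4522/3.51 = 0.129.

0.129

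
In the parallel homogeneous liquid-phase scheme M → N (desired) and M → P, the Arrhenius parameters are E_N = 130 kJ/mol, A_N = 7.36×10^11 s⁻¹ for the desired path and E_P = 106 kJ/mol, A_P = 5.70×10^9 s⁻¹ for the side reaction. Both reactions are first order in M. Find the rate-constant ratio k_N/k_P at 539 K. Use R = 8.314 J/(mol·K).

k_N/k_P = (A_N/A_P)·exp[−(E_N−E_P)/(RT)] = (A_N/A_P)·exp[(E_P−E_N)/(RT)].
(E_P−E_N)/(RT) = (106−130)×10³/(8.314×539) = -24000/4481 = -5.356.
k_N/k_P = (7.36×10^11/5.70×10^9)·exp(-5.356) = 129.1 × 0.004721 = 0.610.
Since E_N > E_P, raising the temperature improves selectivity toward N.

0.610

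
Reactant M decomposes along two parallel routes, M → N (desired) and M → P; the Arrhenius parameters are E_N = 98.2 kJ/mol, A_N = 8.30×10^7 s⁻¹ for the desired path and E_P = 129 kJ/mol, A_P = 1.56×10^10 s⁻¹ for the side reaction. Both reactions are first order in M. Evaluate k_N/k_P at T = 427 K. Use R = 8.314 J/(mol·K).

31.2

Since both paths have the same order in M, the concentration cancels and S_{N/P} = k_N/k_P = (A_N/A_P)·exp[(E_P−E_N)/(RT)].
(E_P−E_N)/(RT) = (129−98.2)×10³/(8.314×427) = 30800/3550 = 8.676.
k_N/k_P = (8.30×10^7/1.56×10^10)·exp(8.676) = 0.005321 × 5860 = 31.2.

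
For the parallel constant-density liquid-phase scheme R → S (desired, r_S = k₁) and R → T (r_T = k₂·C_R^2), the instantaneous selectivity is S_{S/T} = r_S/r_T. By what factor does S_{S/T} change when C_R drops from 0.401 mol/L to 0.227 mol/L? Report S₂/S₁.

S_{S/T} = (k₁/k₂)·C_R^-2, so S₂/S₁ = (C_{R,2}/C_{R,1})^-2.
= (0.227/0.401)^(-2) = (0.5661)^(-2) = 3.12.
Selectivity toward S rises as C_R falls — low-concentration operation is favoured.

3.12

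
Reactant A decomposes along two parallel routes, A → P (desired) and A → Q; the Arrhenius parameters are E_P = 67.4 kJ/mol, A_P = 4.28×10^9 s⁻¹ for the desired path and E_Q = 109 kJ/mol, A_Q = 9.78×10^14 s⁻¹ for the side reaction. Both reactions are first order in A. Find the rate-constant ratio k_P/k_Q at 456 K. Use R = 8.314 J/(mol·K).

0.255

With equal orders, S_{P/Q} = k_P/k_Q = (A_P/A_Q)·exp[(E_Q−E_P)/(RT)].
(E_Q−E_P)/(RT) = (109−67.4)×10³/(8.314×456) = 41600/3791 = 10.97.
k_P/k_Q = (4.28×10^9/9.78×10^14)·exp(10.97) = 4.376×10^-6 × 58269 = 0.255.
Since E_P < E_Q, lowering the temperature improves selectivity toward P.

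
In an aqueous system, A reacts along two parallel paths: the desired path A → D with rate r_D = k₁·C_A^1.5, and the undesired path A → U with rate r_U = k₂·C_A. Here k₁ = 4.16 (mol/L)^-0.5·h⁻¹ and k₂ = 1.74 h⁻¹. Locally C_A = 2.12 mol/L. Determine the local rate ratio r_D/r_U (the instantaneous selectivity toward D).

3.48

S_{D/U} = r_D/r_U = (k₁·C_A^1.5)/(k₂·C_A) = (k₁/k₂)·C_A^0.5.
= (4.16×2.120^1.5) / (1.74×2.120) = 12.84/3.689 = 3.48.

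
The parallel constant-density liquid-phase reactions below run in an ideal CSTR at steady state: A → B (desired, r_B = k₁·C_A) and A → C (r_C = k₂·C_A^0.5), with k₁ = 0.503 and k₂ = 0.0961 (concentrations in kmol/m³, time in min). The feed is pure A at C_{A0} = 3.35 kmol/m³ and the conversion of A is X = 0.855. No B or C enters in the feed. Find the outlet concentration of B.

2.25 kmol/m³

Exit C_A = C_{A0}(1−X) = 3.35×0.145 = 0.4858 kmol/m³.
A CSTR operates uniformly at the exit composition, giving r_B = 0.2443 and r_C = 0.06698 (each k·C_A^n at C_A = 0.4858).
Fraction of consumed A going to B: r_B/(r_B+r_C) = 0.7849.
C_B = 0.7849·C_{A0}·X = 0.7849×3.35×0.855 = 2.25 kmol/m³.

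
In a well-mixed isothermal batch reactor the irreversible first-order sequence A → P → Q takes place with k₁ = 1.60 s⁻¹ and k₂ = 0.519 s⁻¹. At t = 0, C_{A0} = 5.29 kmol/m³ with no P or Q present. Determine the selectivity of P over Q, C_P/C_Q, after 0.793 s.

3.66

Solving the coupled first-order balances gives C_P(t) = [k₁/(k₂−k₁)]·C_{A0}·(e^(−k₁t) − e^(−k₂t)).
e^(−k₁t) = e^(−1.60×0.793) = e^(−1.269) = 0.2812; e^(−k₂t) = e^(−0.4116) = 0.6626.
C_P = 1.60×5.29/(0.519−1.60) × (0.2812−0.6626) = (-7.830)×(-0.3814) = 2.987 kmol/m³.
C_A = C_{A0}e^(−k₁t) = 1.487 kmol/m³, so C_Q = C_{A0}−C_A−C_P = 0.8160 kmol/m³; C_P/C_Q = 3.66.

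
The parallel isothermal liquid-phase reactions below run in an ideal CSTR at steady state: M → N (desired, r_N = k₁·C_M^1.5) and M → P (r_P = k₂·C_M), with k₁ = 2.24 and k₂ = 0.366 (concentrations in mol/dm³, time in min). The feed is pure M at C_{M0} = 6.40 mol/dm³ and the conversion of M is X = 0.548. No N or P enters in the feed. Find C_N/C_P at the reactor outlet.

10.4

Exit C_M = C_{M0}(1−X) = 6.40×0.452 = 2.893 mol/dm³.
Rates in a CSTR are evaluated at the outlet concentration: r_N = 2.24×2.893^1.5 = 11.02, r_P = 0.366×2.893 = 1.059.
Overall selectivity = C_N/C_P = r_Nτ/(r_Pτ) = r_N/r_P = 10.4.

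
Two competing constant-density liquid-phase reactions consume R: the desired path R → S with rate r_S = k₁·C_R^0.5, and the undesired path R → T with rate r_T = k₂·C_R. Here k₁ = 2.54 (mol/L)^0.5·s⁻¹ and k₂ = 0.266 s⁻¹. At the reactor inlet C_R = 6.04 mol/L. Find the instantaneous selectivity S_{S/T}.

S_{S/T} = r_S/r_T = (k₁·C_R^0.5)/(k₂·C_R) = (k₁/k₂)·C_R^-0.5.
= (2.54×6.040^0.5) / (0.266×6.040) = 6.242/1.607 = 3.89.
The undesired path is higher order in R, so low C_R (CSTR or dilute feed) favours S.

3.89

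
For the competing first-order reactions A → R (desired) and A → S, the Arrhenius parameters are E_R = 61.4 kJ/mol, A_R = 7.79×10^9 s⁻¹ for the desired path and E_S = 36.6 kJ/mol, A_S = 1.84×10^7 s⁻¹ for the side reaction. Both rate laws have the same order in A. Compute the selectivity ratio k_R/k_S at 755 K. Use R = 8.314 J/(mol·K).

With equal orders, S_{R/S} = k_R/k_S = (A_R/A_S)·exp[(E_S−E_R)/(RT)].
(E_S−E_R)/(RT) = (36.6−61.4)×10³/(8.314×755) = -24800/6277 = -3.951.
k_R/k_S = (7.79×10^9/1.84×10^7)·exp(-3.951) = 423.4 × 0.01924 = 8.14.

8.14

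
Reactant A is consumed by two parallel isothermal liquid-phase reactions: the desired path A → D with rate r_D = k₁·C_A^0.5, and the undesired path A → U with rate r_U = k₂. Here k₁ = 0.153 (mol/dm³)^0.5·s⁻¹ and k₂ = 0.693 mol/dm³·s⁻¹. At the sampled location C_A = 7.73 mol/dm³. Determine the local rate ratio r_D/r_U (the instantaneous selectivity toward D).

0.614

S_{D/U} = r_D/r_U = (k₁·C_A^0.5)/(k₂) = (k₁/k₂)·C_A^0.5.
= (0.153×7.730^0.5) / (0.693) = 0.4254/0.6930 = 0.614.
Since the desired path is higher order in A, keeping C_A high (PFR or concentrated feed) favours D.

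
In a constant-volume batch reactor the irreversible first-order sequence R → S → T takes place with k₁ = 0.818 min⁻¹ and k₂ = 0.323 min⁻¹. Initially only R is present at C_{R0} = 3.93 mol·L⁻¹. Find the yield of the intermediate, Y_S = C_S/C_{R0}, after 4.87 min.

The intermediate concentration in a first-order A→B→C sequence is C_S = k₁C_{R0}(e^(−k₁t) − e^(−k₂t))/(k₂−k₁).
e^(−k₁t) = e^(−0.818×4.87) = e^(−3.984) = 0.01862; e^(−k₂t) = e^(−1.573) = 0.2074.
C_S = 0.818×3.93/(0.323−0.818) × (0.01862−0.2074) = (-6.494)×(-0.1888) = 1.226 mol·L⁻¹.
Y_S = C_S/C_{R0} = 1.226/3.93 = 0.312.

0.312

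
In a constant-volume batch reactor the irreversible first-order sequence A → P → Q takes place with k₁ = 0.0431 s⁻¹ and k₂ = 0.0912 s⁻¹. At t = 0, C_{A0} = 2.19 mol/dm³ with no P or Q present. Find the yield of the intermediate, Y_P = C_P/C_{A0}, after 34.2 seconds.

0.166

The intermediate concentration in a first-order A→B→C sequence is C_P = k₁C_{A0}(e^(−k₁t) − e^(−k₂t))/(k₂−k₁).
e^(−k₁t) = e^(−0.0431×34.2) = e^(−1.474) = 0.2290; e^(−k₂t) = e^(−3.119) = 0.04420.
C_P = 0.0431×2.19/(0.0912−0.0431) × (0.2290−0.04420) = 1.962×0.1848 = 0.3626 mol/dm³.
Y_P = C_P/C_{A0} = 0.3626/2.19 = 0.166.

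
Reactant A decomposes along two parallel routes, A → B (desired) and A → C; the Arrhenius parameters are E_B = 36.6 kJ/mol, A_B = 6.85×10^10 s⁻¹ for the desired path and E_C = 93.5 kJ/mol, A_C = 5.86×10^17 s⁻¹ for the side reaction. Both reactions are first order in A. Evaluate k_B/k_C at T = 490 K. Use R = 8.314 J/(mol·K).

With equal orders, S_{B/C} = k_B/k_C = (A_B/A_C)·exp[(E_C−E_B)/(RT)].
(E_C−E_B)/(RT) = (93.5−36.6)×10³/(8.314×490) = 56900/4074 = 13.97.
k_B/k_C = (6.85×10^10/5.86×10^17)·exp(13.97) = 1.169×10^-7 × 1.164×10^6 = 0.136.

0.136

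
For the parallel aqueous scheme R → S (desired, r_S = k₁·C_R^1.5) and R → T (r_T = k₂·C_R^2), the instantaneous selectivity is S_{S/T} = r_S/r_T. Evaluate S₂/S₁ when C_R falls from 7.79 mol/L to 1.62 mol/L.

S_{S/T} = (k₁/k₂)·C_R^-0.5, so S₂/S₁ = (C_{R,2}/C_{R,1})^-0.5.
= (1.62/7.79)^(-0.5) = (0.2080)^(-0.5) = 2.19.
Selectivity toward S rises as C_R falls — low-concentration operation is favoured.

2.19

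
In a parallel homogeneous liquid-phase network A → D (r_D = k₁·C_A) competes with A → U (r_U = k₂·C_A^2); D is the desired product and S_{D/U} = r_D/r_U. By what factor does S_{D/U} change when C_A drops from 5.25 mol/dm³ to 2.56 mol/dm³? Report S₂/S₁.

S_{D/U} = (k₁/k₂)·C_A⁻¹, so S₂/S₁ = (C_{A,2}/C_{A,1})⁻¹.
= 5.25/2.56 = 2.05.

2.05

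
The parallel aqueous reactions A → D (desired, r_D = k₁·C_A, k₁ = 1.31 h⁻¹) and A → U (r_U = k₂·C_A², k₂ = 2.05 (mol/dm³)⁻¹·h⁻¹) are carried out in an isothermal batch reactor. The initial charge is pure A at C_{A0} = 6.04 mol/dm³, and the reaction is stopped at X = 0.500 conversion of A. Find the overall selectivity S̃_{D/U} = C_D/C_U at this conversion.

0.146

C_A = C_{A0}(1−X) = 3.020 mol/dm³.
Along a PFR/batch, dC_D/dC_A = −r_D/(r_D+r_U) = −k₁/(k₁+k₂·C_A).
Integrating from C_{A0} to C_A: C_D = (1.31/2.05)·ln[(1.31+2.05·6.04)/(1.31+2.05·3.02)] = 0.6390·ln(13.69/7.501) = 0.3845 mol/dm³.
C_U = (C_{A0}−C_A)−C_D = 2.635 mol/dm³; S̃_{D/U} = 0.3845/2.635 = 0.146.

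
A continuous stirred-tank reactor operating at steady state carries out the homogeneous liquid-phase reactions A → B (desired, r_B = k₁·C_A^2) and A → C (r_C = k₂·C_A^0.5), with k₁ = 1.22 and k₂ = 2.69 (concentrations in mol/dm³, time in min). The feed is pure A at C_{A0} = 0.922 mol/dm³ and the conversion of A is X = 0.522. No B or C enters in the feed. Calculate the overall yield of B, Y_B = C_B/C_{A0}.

Exit C_A = C_{A0}(1−X) = 0.922×0.478 = 0.4407 mol/dm³.
Rates in a CSTR are evaluated at the outlet concentration: r_B = 1.22×0.4407^2 = 0.2370, r_C = 2.69×0.4407^0.5 = 1.786.
Fraction of consumed A going to B: r_B/(r_B+r_C) = 0.1171.
C_B = 0.1171·C_{A0}·X = 0.1171×0.922×0.522 = 0.0564 mol/dm³; Y_B = C_B/C_{A0} = 0.0612.

0.0612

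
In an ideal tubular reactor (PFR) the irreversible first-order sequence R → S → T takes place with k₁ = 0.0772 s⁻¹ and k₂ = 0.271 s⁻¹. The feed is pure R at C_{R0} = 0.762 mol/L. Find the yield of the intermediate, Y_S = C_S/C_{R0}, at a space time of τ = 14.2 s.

0.125

The intermediate concentration in a first-order A→B→C sequence is C_S = k₁C_{R0}(e^(−k₁τ) − e^(−k₂τ))/(k₂−k₁).
e^(−k₁τ) = e^(−0.0772×14.2) = e^(−1.096) = 0.3341; e^(−k₂τ) = e^(−3.848) = 0.02132.
C_S = 0.0772×0.762/(0.271−0.0772) × (0.3341−0.02132) = 0.3035×0.3128 = 0.09495 mol/L.
Y_S = C_S/C_{R0} = 0.09495/0.762 = 0.125.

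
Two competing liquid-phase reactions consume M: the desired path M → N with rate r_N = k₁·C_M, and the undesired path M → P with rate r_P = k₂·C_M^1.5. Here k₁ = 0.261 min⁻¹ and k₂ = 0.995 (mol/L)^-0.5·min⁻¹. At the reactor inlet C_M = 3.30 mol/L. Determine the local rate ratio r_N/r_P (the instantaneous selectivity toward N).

0.144

S_{N/P} = r_N/r_P = (k₁·C_M)/(k₂·C_M^1.5) = (k₁/k₂)·C_M^-0.5.
= (0.261×3.300) / (0.995×3.300^1.5) = 0.8613/5.965 = 0.144.
The undesired path is higher order in M, so low C_M (CSTR or dilute feed) favours N.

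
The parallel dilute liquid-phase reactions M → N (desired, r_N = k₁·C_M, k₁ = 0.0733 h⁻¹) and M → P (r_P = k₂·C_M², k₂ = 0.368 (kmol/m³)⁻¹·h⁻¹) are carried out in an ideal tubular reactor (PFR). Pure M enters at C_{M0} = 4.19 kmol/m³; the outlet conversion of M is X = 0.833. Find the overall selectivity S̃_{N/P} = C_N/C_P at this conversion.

0.0995

C_M = C_{M0}(1−X) = 0.6997 kmol/m³.
Along a PFR/batch, dC_N/dC_M = −r_N/(r_N+r_P) = −k₁/(k₁+k₂·C_M).
Integrating from C_{M0} to C_M: C_N = (0.0733/0.368)·ln[(0.0733+0.368·4.19)/(0.0733+0.368·0.700)] = 0.1992·ln(1.615/0.3308) = 0.3158 kmol/m³.
C_P = (C_{M0}−C_M)−C_N = 3.174 kmol/m³; S̃_{N/P} = 0.3158/3.174 = 0.0995.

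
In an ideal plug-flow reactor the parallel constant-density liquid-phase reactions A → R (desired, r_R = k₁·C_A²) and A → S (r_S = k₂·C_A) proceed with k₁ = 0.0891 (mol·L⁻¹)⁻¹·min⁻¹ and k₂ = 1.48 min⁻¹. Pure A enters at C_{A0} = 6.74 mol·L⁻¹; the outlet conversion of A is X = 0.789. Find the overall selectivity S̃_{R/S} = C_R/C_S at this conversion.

C_A = C_{A0}(1−X) = 1.422 mol·L⁻¹.
Along a PFR/batch, dC_S/dC_A = −r_S/(r_R+r_S) = −k₂/(k₂+k₁·C_A).
Integrating from C_{A0} to C_A: C_S = (1.48/0.0891)·ln[(1.48+0.0891·6.74)/(1.48+0.0891·1.42)] = 16.61·ln(2.081/1.607) = 4.293 mol·L⁻¹.
Then C_R = (C_{A0}−C_A) − C_S = 5.318 − 4.293 = 1.025 mol·L⁻¹.
S̃_{R/S} = C_R/C_S = 1.025/4.293 = 0.239.

0.239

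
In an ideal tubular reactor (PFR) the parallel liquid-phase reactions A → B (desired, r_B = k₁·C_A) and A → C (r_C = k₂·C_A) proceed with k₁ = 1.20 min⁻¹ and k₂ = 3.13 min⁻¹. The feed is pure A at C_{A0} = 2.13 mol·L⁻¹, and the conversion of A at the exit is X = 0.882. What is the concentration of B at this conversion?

0.521 mol·L⁻¹

C_A = C_{A0}(1−X) = 0.2513 mol·L⁻¹.
Both paths are first order in A, so the instantaneous fraction to B is constant: dC_B/d(−C_A) = k₁/(k₁+k₂) = 0.2771.
C_B = 0.2771·(C_{A0}−C_A) = 0.2771×1.879 = 0.521 mol·L⁻¹.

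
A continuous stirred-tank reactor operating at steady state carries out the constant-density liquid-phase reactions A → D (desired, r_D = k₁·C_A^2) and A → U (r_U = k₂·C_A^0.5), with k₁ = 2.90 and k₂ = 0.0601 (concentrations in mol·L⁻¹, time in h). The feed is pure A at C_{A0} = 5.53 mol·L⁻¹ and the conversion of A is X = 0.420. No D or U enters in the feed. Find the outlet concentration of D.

2.31 mol·L⁻¹

Exit C_A = C_{A0}(1−X) = 5.53×0.580 = 3.207 mol·L⁻¹.
Rates in a CSTR are evaluated at the outlet concentration: r_D = 2.90×3.207^2 = 29.83, r_U = 0.0601×3.207^0.5 = 0.1076.
Fraction of consumed A going to D: r_D/(r_D+r_U) = 0.9964.
C_D = 0.9964·C_{A0}·X = 0.9964×5.53×0.420 = 2.31 mol·L⁻¹.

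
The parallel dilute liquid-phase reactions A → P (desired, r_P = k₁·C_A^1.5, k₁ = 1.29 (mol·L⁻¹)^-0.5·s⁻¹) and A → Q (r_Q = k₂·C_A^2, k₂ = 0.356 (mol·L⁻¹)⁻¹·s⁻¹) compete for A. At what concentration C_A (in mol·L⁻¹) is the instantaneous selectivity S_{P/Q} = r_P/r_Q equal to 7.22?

0.252 mol·L⁻¹

S_{P/Q} = (k₁/k₂)·C_A^-0.5 ⇒ C_A = (S·k₂/k₁)^(-2).
= (7.22×0.356/1.29)^(-2) = (1.992)^(-2) = 0.252 mol·L⁻¹.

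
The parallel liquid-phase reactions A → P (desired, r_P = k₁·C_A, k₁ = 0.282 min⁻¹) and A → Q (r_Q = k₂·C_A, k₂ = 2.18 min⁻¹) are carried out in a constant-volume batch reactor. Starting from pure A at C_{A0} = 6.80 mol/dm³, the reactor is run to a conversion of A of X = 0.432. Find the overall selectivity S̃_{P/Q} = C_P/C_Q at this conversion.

C_A = C_{A0}(1−X) = 3.862 mol/dm³.
Both paths are first order in A, so the instantaneous fraction to P is constant: dC_P/d(−C_A) = k₁/(k₁+k₂) = 0.1145.
C_P = 0.1145·(C_{A0}−C_A) = 0.1145×2.938 = 0.336 mol/dm³.
C_Q = (C_{A0}−C_A)−C_P = 2.601 mol/dm³; S̃_{P/Q} = 0.3365/2.601 = 0.129.

0.129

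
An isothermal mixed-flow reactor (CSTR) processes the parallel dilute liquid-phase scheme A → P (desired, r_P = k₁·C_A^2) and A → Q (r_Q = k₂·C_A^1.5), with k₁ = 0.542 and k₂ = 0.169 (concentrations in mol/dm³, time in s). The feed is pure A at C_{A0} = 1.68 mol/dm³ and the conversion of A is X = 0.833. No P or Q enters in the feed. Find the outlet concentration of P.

0.881 mol/dm³

Exit C_A = C_{A0}(1−X) = 1.68×0.167 = 0.2806 mol/dm³.
Rates in a CSTR are evaluated at the outlet concentration: r_P = 0.542×0.2806^2 = 0.04266, r_Q = 0.169×0.2806^1.5 = 0.02511.
Fraction of consumed A going to P: r_P/(r_P+r_Q) = 0.6295.
C_P = 0.6295·C_{A0}·X = 0.6295×1.68×0.833 = 0.881 mol/dm³.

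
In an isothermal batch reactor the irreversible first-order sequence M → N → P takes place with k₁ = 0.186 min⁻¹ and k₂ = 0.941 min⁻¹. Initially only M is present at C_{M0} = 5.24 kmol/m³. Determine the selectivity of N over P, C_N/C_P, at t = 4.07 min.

0.262

Solving the coupled first-order balances gives C_N(t) = [k₁/(k₂−k₁)]·C_{M0}·(e^(−k₁t) − e^(−k₂t)).
e^(−k₁t) = e^(−0.186×4.07) = e^(−0.7570) = 0.4691; e^(−k₂t) = e^(−3.830) = 0.02171.
C_N = 0.186×5.24/(0.941−0.186) × (0.4691−0.02171) = 1.291×0.4473 = 0.5775 kmol/m³.
C_M = C_{M0}e^(−k₁t) = 2.458 kmol/m³, so C_P = C_{M0}−C_M−C_N = 2.205 kmol/m³; C_N/C_P = 0.262.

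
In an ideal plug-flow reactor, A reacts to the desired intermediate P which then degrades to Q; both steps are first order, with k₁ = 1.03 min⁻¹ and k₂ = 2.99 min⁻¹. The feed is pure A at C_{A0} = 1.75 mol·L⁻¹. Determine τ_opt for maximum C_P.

For first-order series the maximum of C_P occurs at τ_opt = ln(k₂/k₁)/(k₂−k₁).
= ln(2.99/1.03)/(2.99−1.03) = ln(2.903)/1.960 = 1.066/1.960 = 0.544 min.

0.544 min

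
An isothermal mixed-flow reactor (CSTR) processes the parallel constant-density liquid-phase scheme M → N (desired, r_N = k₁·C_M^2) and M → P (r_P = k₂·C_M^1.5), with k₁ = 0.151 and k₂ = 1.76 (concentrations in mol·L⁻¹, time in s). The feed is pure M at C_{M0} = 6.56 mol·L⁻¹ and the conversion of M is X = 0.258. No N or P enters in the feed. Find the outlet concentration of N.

Exit C_M = C_{M0}(1−X) = 6.56×0.742 = 4.868 mol·L⁻¹.
A CSTR operates uniformly at the exit composition, giving r_N = 3.578 and r_P = 18.90 (each k·C_M^n at C_M = 4.868).
Fraction of consumed M going to N: r_N/(r_N+r_P) = 0.1592.
C_N = 0.1592·C_{M0}·X = 0.1592×6.56×0.258 = 0.269 mol·L⁻¹.

0.269 mol·L⁻¹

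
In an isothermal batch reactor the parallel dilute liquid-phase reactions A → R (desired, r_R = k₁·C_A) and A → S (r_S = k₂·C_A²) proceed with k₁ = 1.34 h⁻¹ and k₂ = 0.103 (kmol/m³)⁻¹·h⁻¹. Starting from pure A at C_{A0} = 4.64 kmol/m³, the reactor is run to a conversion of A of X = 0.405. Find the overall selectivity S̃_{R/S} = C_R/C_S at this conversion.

3.53

C_A = C_{A0}(1−X) = 2.761 kmol/m³.
Along a PFR/batch, dC_R/dC_A = −r_R/(r_R+r_S) = −k₁/(k₁+k₂·C_A).
Integrating from C_{A0} to C_A: C_R = (1.34/0.103)·ln[(1.34+0.103·4.64)/(1.34+0.103·2.76)] = 13.01·ln(1.818/1.624) = 1.465 kmol/m³.
C_S = (C_{A0}−C_A)−C_R = 0.4146 kmol/m³; S̃_{R/S} = 1.465/0.4146 = 3.53.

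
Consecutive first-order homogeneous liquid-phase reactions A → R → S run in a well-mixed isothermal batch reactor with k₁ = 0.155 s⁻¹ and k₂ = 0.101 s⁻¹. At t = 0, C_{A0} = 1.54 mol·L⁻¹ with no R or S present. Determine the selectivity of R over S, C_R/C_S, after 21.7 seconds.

0.297

For first-order series with pure A initially, C_R(t) = k₁C_{A0}/(k₂−k₁)·(e^(−k₁t) − e^(−k₂t)).
e^(−k₁t) = e^(−0.155×21.7) = e^(−3.363) = 0.03461; e^(−k₂t) = e^(−2.192) = 0.1117.
C_R = 0.155×1.54/(0.101−0.155) × (0.03461−0.1117) = (-4.420)×(-0.07711) = 0.3409 mol·L⁻¹.
C_A = C_{A0}e^(−k₁t) = 0.05331 mol·L⁻¹, so C_S = C_{A0}−C_A−C_R = 1.146 mol·L⁻¹; C_R/C_S = 0.297.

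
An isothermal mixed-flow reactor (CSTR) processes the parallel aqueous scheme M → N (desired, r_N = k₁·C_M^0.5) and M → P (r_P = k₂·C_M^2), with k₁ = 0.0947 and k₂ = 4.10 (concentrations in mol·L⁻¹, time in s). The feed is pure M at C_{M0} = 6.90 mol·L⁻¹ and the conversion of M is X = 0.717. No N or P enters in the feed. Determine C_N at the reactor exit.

Exit C_M = C_{M0}(1−X) = 6.90×0.283 = 1.953 mol·L⁻¹.
In a CSTR the entire volume is at exit conditions, so r_N = 0.0947×1.953^0.5 = 0.1323 and r_P = 4.10×1.953^2 = 15.63.
Fraction of consumed M going to N: r_N/(r_N+r_P) = 0.008394.
C_N = 0.008394·C_{M0}·X = 0.008394×6.90×0.717 = 0.0415 mol·L⁻¹.

0.0415 mol·L⁻¹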